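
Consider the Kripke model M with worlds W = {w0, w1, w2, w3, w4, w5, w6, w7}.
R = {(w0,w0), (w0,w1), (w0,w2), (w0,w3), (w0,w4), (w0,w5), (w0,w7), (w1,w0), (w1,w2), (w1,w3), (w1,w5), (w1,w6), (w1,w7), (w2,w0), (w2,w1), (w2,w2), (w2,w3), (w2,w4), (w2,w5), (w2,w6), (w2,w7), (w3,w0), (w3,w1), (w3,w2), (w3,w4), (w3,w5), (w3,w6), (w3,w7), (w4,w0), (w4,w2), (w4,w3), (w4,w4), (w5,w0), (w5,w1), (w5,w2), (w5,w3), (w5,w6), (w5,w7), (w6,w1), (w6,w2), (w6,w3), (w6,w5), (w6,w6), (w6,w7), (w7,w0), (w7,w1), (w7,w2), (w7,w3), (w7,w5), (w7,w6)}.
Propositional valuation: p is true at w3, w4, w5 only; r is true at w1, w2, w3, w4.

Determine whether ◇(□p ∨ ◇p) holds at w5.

Yes

At w5: ◇(□p ∨ ◇p) requires □p ∨ ◇p at some successor in {w0, w1, w2, w3, w6, w7}.
  □p ∨ ◇p holds at w0, so ◇(□p ∨ ◇p) is true at w5.
    At w0: □p is false, ◇p is true, so □p ∨ ◇p is true.
      At w0: □p requires p at every successor {w0, w1, w2, w3, w4, w5, w7}.
        p fails at w0, so □p is false at w0.
      At w0: ◇p requires p at some successor in {w0, w1, w2, w3, w4, w5, w7}.
        p holds at w3, so ◇p is true at w0.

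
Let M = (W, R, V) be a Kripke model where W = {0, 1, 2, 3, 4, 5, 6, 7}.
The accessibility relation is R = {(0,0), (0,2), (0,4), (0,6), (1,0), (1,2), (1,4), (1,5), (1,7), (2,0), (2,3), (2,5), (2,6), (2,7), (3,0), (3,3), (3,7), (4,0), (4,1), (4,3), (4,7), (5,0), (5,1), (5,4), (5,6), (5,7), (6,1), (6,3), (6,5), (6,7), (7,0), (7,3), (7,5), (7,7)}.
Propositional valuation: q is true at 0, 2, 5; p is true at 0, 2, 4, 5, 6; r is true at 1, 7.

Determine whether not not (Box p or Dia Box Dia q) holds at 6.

Yes

At 6: not (Box p or Dia Box Dia q) is false, so not not (Box p or Dia Box Dia q) is true.
  At 6: Box p or Dia Box Dia q is true, so not (Box p or Dia Box Dia q) is false.
    At 6: Box p is false, Dia Box Dia q is true, so Box p or Dia Box Dia q is true.
      At 6: Box p requires p at every successor {1, 3, 5, 7}.
        p fails at 1, so Box p is false at 6.
      At 6: Dia Box Dia q requires Box Dia q at some successor in {1, 3, 5, 7}.
        Box Dia q holds at 1, so Dia Box Dia q is true at 6.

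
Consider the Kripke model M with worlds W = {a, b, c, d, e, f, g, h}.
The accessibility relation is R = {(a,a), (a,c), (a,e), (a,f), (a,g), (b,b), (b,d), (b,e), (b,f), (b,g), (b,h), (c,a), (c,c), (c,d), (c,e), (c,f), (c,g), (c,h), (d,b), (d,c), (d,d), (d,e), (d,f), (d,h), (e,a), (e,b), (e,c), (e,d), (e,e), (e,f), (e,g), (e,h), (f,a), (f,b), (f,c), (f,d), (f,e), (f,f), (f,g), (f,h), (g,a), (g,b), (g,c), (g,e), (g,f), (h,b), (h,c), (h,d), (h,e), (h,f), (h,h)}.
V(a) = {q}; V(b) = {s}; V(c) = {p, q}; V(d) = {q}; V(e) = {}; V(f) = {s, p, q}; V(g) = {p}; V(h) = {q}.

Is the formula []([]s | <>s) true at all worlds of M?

Yes

Let φ = []([]s | <>s). Evaluate φ at each world:
  a (successors {a, c, e, f, g}): φ is true.
  b (successors {b, d, e, f, g, h}): φ is true.
  c (successors {a, c, d, e, f, g, h}): φ is true.
  d (successors {b, c, d, e, f, h}): φ is true.
  e (successors {a, b, c, d, e, f, g, h}): φ is true.
  f (successors {a, b, c, d, e, f, g, h}): φ is true.
  g (successors {a, b, c, e, f}): φ is true.
  h (successors {b, c, d, e, f, h}): φ is true.
For instance, at h:
  At h: []([]s | <>s) requires []s | <>s at every successor {b, c, d, e, f, h}.
    At b: []s | <>s is true.
    At c: []s | <>s is true.
    At d: []s | <>s is true.
    At e: []s | <>s is true.
    At f: []s | <>s is true.
    At h: []s | <>s is true.
  So []([]s | <>s) is true at h.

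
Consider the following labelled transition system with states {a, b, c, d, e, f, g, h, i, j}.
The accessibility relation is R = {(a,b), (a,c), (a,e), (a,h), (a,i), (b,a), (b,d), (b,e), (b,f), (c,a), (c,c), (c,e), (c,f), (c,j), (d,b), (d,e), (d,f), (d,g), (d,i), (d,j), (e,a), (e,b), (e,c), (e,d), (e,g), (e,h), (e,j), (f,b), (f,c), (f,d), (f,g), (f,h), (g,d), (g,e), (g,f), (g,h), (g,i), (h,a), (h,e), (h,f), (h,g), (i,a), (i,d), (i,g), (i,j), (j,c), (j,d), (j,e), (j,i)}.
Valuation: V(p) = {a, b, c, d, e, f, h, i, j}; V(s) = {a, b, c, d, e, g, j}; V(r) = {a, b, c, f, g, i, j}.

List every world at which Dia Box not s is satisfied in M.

Let φ = Dia Box not s. Evaluate φ at each world:
  a (successors {b, c, e, h, i}): φ is false.
  b (successors {a, d, e, f}): φ is false.
  c (successors {a, c, e, f, j}): φ is false.
  d (successors {b, e, f, g, i, j}): φ is false.
  e (successors {a, b, c, d, g, h, j}): φ is false.
  f (successors {b, c, d, g, h}): φ is false.
  g (successors {d, e, f, h, i}): φ is false.
  h (successors {a, e, f, g}): φ is false.
  i (successors {a, d, g, j}): φ is false.
  j (successors {c, d, e, i}): φ is false.
For instance, at i:
  At i: Dia Box not s requires Box not s at some successor in {a, d, g, j}.
    At a: Box not s is false.
    At d: Box not s is false.
    At g: Box not s is false.
    At j: Box not s is false.
  So Dia Box not s is false at i.
Satisfying worlds: none.

none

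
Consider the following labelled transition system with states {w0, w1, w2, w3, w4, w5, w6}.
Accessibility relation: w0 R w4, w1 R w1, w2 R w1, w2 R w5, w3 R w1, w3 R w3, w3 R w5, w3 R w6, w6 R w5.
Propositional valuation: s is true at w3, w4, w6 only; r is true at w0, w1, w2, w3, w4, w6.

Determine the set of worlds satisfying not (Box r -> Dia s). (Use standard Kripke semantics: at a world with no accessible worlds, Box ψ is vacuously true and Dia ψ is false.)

w1, w4, w5

Let φ = not (Box r -> Dia s). Evaluate φ at each world:
  w0 (successors {w4}): φ is false.
  w1 (successors {w1}): φ is true.
  w2 (successors {w1, w5}): φ is false.
  w3 (successors {w1, w3, w5, w6}): φ is false.
  w4 (successors ∅): φ is true.
  w5 (successors ∅): φ is true.
  w6 (successors {w5}): φ is false.
For instance, at w6:
  At w6: Box r -> Dia s is true, so not (Box r -> Dia s) is false.
    At w6: Box r is false, Dia s is false, so Box r -> Dia s is true.
      At w6: Box r requires r at every successor {w5}.
        r fails at w5, so Box r is false at w6.
      At w6: Dia s requires s at some successor in {w5}.
        At w5: s is false.
      So Dia s is false at w6.
Satisfying worlds: {w1, w4, w5}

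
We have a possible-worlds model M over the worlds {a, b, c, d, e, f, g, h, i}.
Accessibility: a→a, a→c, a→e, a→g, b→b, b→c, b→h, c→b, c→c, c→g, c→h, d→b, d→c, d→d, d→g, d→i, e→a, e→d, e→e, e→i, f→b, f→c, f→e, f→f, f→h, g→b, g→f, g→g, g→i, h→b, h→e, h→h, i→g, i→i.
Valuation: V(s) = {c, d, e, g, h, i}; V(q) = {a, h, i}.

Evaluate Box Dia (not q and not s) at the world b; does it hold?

Yes

At b: Box Dia (not q and not s) requires Dia (not q and not s) at every successor {b, c, h}.
    At b: Dia (not q and not s) requires not q and not s at some successor in {b, c, h}.
      not q and not s holds at b, so Dia (not q and not s) is true at b.
    At c: Dia (not q and not s) requires not q and not s at some successor in {b, c, g, h}.
      not q and not s holds at b, so Dia (not q and not s) is true at c.
    At h: Dia (not q and not s) requires not q and not s at some successor in {b, e, h}.
      not q and not s holds at b, so Dia (not q and not s) is true at h.
So Box Dia (not q and not s) is true at b.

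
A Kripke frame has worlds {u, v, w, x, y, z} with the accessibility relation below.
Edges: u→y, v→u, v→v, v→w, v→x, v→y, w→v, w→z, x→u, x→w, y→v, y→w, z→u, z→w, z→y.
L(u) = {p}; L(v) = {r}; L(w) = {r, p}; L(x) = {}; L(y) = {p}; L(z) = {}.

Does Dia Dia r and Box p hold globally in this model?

Let φ = Dia Dia r and Box p. Evaluate φ at each world:
  u (successors {y}): φ is true.
  v (successors {u, v, w, x, y}): φ is false.
  w (successors {v, z}): φ is false.
  x (successors {u, w}): φ is true.
  y (successors {v, w}): φ is false.
  z (successors {u, w, y}): φ is true.
Detail at v (counterexample):
  At v: Dia Dia r is true, Box p is false, so Dia Dia r and Box p is false.
    At v: Dia Dia r requires Dia r at some successor in {u, v, w, x, y}.
      Dia r holds at v, so Dia Dia r is true at v.
    At v: Box p requires p at every successor {u, v, w, x, y}.
      p fails at v, so Box p is false at v.

No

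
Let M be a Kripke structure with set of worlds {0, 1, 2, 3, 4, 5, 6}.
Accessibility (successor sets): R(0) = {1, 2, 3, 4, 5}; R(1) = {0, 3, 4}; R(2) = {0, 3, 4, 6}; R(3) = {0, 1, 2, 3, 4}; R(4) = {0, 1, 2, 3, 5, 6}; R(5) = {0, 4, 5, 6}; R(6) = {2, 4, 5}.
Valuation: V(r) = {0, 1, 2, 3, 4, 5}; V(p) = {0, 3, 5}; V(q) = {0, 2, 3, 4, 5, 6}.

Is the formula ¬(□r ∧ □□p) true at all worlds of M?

Recall that □ψ holds at a world iff ψ holds at every accessible world, and ◇ψ holds iff ψ holds at some accessible world.
Let φ = ¬(□r ∧ □□p). Evaluate φ at each world:
  0 (successors {1, 2, 3, 4, 5}): φ is true.
  1 (successors {0, 3, 4}): φ is true.
  2 (successors {0, 3, 4, 6}): φ is true.
  3 (successors {0, 1, 2, 3, 4}): φ is true.
  4 (successors {0, 1, 2, 3, 5, 6}): φ is true.
  5 (successors {0, 4, 5, 6}): φ is true.
  6 (successors {2, 4, 5}): φ is true.
For instance, at 6:
  At 6: □r ∧ □□p is false, so ¬(□r ∧ □□p) is true.
    At 6: □r is true, □□p is false, so □r ∧ □□p is false.
      At 6: □r requires r at every successor {2, 4, 5}.
        At 2: r is true.
        At 4: r is true.
        At 5: r is true.
      So □r is true at 6.
      At 6: □□p requires □p at every successor {2, 4, 5}.
        □p fails at 2, so □□p is false at 6.

Yes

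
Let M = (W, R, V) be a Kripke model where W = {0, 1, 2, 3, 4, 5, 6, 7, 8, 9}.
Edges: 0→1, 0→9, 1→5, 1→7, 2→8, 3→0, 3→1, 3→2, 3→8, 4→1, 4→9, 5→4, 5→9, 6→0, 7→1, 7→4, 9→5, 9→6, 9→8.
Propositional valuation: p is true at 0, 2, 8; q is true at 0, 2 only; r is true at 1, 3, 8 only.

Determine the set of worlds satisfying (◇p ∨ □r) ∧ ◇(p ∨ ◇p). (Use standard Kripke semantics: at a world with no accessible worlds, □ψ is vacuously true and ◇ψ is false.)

2, 3, 6, 9

Let φ = (◇p ∨ □r) ∧ ◇(p ∨ ◇p). Evaluate φ at each world:
  0 (successors {1, 9}): φ is false.
  1 (successors {5, 7}): φ is false.
  2 (successors {8}): φ is true.
  3 (successors {0, 1, 2, 8}): φ is true.
  4 (successors {1, 9}): φ is false.
  5 (successors {4, 9}): φ is false.
  6 (successors {0}): φ is true.
  7 (successors {1, 4}): φ is false.
  8 (successors ∅): φ is false.
  9 (successors {5, 6, 8}): φ is true.
For instance, at 3:
  At 3: ◇p ∨ □r is true, ◇(p ∨ ◇p) is true, so (◇p ∨ □r) ∧ ◇(p ∨ ◇p) is true.
    At 3: ◇p is true, □r is false, so ◇p ∨ □r is true.
      At 3: ◇p requires p at some successor in {0, 1, 2, 8}.
        p holds at 0, so ◇p is true at 3.
      At 3: □r requires r at every successor {0, 1, 2, 8}.
        r fails at 0, so □r is false at 3.
    At 3: ◇(p ∨ ◇p) requires p ∨ ◇p at some successor in {0, 1, 2, 8}.
      p ∨ ◇p holds at 0, so ◇(p ∨ ◇p) is true at 3.
Satisfying worlds: {2, 3, 6, 9}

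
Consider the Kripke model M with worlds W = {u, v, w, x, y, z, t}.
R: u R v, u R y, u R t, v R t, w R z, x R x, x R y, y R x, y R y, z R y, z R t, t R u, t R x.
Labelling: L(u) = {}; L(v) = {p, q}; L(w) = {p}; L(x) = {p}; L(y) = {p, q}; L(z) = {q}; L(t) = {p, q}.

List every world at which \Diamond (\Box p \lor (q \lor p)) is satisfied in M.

u, v, w, x, y, z, t

Let φ = \Diamond (\Box p \lor (q \lor p)). Evaluate φ at each world:
  u (successors {v, y, t}): φ is true.
  v (successors {t}): φ is true.
  w (successors {z}): φ is true.
  x (successors {x, y}): φ is true.
  y (successors {x, y}): φ is true.
  z (successors {y, t}): φ is true.
  t (successors {u, x}): φ is true.
For instance, at v:
  At v: \Diamond (\Box p \lor (q \lor p)) requires \Box p \lor (q \lor p) at some successor in {t}.
    \Box p \lor (q \lor p) holds at t, so \Diamond (\Box p \lor (q \lor p)) is true at v.
      At t: \Box p is false, q \lor p is true, so \Box p \lor (q \lor p) is true.
Satisfying worlds: {u, v, w, x, y, z, t}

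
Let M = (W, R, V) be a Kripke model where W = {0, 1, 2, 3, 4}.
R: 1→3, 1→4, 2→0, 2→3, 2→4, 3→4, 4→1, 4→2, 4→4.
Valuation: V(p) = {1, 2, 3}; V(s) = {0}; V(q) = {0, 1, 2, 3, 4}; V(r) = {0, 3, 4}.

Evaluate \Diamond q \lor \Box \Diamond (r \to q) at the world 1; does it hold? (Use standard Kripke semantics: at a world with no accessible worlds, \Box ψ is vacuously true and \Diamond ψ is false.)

Yes

Recall that \Box ψ holds at a world iff ψ holds at every accessible world, and \Diamond ψ holds iff ψ holds at some accessible world.
At 1: \Diamond q is true, \Box \Diamond (r \to q) is true, so \Diamond q \lor \Box \Diamond (r \to q) is true.
  At 1: \Diamond q requires q at some successor in {3, 4}.
    q holds at 3, so \Diamond q is true at 1.
  At 1: \Box \Diamond (r \to q) requires \Diamond (r \to q) at every successor {3, 4}.
      At 3: \Diamond (r \to q) requires r \to q at some successor in {4}.
        r \to q holds at 4, so \Diamond (r \to q) is true at 3.
      At 4: \Diamond (r \to q) requires r \to q at some successor in {1, 2, 4}.
        r \to q holds at 1, so \Diamond (r \to q) is true at 4.
  So \Box \Diamond (r \to q) is true at 1.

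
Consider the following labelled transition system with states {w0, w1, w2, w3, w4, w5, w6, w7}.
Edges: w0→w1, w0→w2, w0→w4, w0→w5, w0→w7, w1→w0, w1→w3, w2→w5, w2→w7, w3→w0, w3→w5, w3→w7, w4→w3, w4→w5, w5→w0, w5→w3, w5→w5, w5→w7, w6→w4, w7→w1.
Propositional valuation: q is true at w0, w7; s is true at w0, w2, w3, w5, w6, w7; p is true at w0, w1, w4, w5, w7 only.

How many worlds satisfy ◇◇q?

7

Let φ = ◇◇q. Evaluate φ at each world:
  w0 (successors {w1, w2, w4, w5, w7}): φ is true.
  w1 (successors {w0, w3}): φ is true.
  w2 (successors {w5, w7}): φ is true.
  w3 (successors {w0, w5, w7}): φ is true.
  w4 (successors {w3, w5}): φ is true.
  w5 (successors {w0, w3, w5, w7}): φ is true.
  w6 (successors {w4}): φ is false.
  w7 (successors {w1}): φ is true.
For instance, at w4:
  At w4: ◇◇q requires ◇q at some successor in {w3, w5}.
    ◇q holds at w3, so ◇◇q is true at w4.
      At w3: ◇q requires q at some successor in {w0, w5, w7}.
        q holds at w0, so ◇q is true at w3.
Satisfying worlds: {w0, w1, w2, w3, w4, w5, w7}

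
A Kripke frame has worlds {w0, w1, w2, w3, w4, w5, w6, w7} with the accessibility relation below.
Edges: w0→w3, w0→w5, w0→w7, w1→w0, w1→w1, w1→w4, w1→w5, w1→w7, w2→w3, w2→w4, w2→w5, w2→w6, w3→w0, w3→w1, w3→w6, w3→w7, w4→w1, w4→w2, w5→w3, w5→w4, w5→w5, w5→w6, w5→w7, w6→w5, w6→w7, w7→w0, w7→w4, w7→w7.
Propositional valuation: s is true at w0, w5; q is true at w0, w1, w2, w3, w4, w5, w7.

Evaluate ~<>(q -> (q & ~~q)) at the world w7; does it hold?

At w7: <>(q -> (q & ~~q)) is true, so ~<>(q -> (q & ~~q)) is false.
  At w7: <>(q -> (q & ~~q)) requires q -> (q & ~~q) at some successor in {w0, w4, w7}.
    q -> (q & ~~q) holds at w0, so <>(q -> (q & ~~q)) is true at w7.

No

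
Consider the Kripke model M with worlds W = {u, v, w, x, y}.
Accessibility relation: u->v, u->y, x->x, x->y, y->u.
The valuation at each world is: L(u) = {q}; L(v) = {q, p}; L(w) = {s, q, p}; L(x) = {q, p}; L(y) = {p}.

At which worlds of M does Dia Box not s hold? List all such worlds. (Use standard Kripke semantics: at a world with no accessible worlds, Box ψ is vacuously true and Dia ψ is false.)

Let φ = Dia Box not s. Evaluate φ at each world:
  u (successors {v, y}): φ is true.
  v (successors ∅): φ is false.
  w (successors ∅): φ is false.
  x (successors {x, y}): φ is true.
  y (successors {u}): φ is true.
For instance, at x:
  At x: Dia Box not s requires Box not s at some successor in {x, y}.
    Box not s holds at x, so Dia Box not s is true at x.
      At x: Box not s requires not s at every successor {x, y}.
        At x: not s is true.
        At y: not s is true.
      So Box not s is true at x.
Satisfying worlds: {u, x, y}

u, x, y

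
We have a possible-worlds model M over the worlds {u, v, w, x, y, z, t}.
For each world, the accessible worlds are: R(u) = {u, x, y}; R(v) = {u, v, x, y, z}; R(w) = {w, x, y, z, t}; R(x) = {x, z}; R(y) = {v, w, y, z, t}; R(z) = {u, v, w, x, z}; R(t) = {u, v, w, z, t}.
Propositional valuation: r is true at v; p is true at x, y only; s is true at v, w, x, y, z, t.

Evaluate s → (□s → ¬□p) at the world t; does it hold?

Yes

At t: s is true, □s → ¬□p is true, so s → (□s → ¬□p) is true.
  At t: □s is false, ¬□p is true, so □s → ¬□p is true.
    At t: □s requires s at every successor {u, v, w, z, t}.
      s fails at u, so □s is false at t.
    At t: □p is false, so ¬□p is true.
      At t: □p requires p at every successor {u, v, w, z, t}.
        p fails at u, so □p is false at t.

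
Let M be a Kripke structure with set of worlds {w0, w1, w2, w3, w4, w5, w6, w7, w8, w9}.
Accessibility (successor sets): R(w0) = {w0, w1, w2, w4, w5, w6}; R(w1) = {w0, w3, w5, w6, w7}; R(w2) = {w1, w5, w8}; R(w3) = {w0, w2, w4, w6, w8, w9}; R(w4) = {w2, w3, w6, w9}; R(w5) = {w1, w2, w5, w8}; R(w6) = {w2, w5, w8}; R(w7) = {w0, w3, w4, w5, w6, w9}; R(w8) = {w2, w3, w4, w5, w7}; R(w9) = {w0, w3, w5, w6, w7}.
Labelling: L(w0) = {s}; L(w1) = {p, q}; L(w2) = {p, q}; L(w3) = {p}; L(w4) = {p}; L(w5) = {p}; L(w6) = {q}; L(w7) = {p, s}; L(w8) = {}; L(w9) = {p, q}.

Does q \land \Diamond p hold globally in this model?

Let φ = q \land \Diamond p. Evaluate φ at each world:
  w0 (successors {w0, w1, w2, w4, w5, w6}): φ is false.
  w1 (successors {w0, w3, w5, w6, w7}): φ is true.
  w2 (successors {w1, w5, w8}): φ is true.
  w3 (successors {w0, w2, w4, w6, w8, w9}): φ is false.
  w4 (successors {w2, w3, w6, w9}): φ is false.
  w5 (successors {w1, w2, w5, w8}): φ is false.
  w6 (successors {w2, w5, w8}): φ is true.
  w7 (successors {w0, w3, w4, w5, w6, w9}): φ is false.
  w8 (successors {w2, w3, w4, w5, w7}): φ is false.
  w9 (successors {w0, w3, w5, w6, w7}): φ is true.
Detail at w0 (counterexample):
  At w0: q is false, \Diamond p is true, so q \land \Diamond p is false.
    At w0: \Diamond p requires p at some successor in {w0, w1, w2, w4, w5, w6}.
      p holds at w1, so \Diamond p is true at w0.

No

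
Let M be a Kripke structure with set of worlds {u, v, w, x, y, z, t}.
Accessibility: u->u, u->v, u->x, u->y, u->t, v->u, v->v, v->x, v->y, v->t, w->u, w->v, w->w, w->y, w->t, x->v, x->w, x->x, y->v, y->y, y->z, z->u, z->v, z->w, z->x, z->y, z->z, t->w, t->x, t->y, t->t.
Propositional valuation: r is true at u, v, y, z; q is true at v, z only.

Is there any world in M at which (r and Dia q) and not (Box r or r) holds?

No

Let φ = (r and Dia q) and not (Box r or r). Evaluate φ at each world:
  u (successors {u, v, x, y, t}): φ is false.
  v (successors {u, v, x, y, t}): φ is false.
  w (successors {u, v, w, y, t}): φ is false.
  x (successors {v, w, x}): φ is false.
  y (successors {v, y, z}): φ is false.
  z (successors {u, v, w, x, y, z}): φ is false.
  t (successors {w, x, y, t}): φ is false.
For instance, at z:
  At z: r and Dia q is true, not (Box r or r) is false, so (r and Dia q) and not (Box r or r) is false.
    At z: r is true, Dia q is true, so r and Dia q is true.
      At z: Dia q requires q at some successor in {u, v, w, x, y, z}.
        q holds at v, so Dia q is true at z.
    At z: Box r or r is true, so not (Box r or r) is false.
      At z: Box r is false, r is true, so Box r or r is true.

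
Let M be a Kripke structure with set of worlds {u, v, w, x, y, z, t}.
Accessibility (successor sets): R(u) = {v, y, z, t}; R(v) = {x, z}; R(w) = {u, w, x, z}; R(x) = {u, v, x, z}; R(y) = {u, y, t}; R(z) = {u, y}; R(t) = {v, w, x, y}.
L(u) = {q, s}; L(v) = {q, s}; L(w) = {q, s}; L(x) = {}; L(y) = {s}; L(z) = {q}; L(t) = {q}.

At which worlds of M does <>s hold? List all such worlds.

u, w, x, y, z, t

Recall that <>ψ holds at a world iff ψ holds at some accessible world.
Let φ = <>s. Evaluate φ at each world:
  u (successors {v, y, z, t}): φ is true.
  v (successors {x, z}): φ is false.
  w (successors {u, w, x, z}): φ is true.
  x (successors {u, v, x, z}): φ is true.
  y (successors {u, y, t}): φ is true.
  z (successors {u, y}): φ is true.
  t (successors {v, w, x, y}): φ is true.
For instance, at u:
  At u: <>s requires s at some successor in {v, y, z, t}.
    s holds at v, so <>s is true at u.
Satisfying worlds: {u, w, x, y, z, t}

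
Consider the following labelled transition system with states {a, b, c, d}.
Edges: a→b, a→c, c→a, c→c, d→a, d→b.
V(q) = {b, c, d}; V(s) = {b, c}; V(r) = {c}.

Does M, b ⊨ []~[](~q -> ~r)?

Yes

At b: no accessible worlds, so []~[](~q -> ~r) holds vacuously.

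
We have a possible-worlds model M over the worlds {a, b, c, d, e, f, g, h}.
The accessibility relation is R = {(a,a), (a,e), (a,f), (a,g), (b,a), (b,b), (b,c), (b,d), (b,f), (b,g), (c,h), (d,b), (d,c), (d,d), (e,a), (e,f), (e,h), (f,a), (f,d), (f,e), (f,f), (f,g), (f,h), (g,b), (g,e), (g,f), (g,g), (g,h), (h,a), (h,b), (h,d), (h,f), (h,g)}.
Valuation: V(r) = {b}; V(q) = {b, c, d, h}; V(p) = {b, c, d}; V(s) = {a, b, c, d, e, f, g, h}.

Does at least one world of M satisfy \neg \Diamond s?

Let φ = \neg \Diamond s. Evaluate φ at each world:
  a (successors {a, e, f, g}): φ is false.
  b (successors {a, b, c, d, f, g}): φ is false.
  c (successors {h}): φ is false.
  d (successors {b, c, d}): φ is false.
  e (successors {a, f, h}): φ is false.
  f (successors {a, d, e, f, g, h}): φ is false.
  g (successors {b, e, f, g, h}): φ is false.
  h (successors {a, b, d, f, g}): φ is false.
For instance, at a:
  At a: \Diamond s is true, so \neg \Diamond s is false.
    At a: \Diamond s requires s at some successor in {a, e, f, g}.
      s holds at a, so \Diamond s is true at a.

No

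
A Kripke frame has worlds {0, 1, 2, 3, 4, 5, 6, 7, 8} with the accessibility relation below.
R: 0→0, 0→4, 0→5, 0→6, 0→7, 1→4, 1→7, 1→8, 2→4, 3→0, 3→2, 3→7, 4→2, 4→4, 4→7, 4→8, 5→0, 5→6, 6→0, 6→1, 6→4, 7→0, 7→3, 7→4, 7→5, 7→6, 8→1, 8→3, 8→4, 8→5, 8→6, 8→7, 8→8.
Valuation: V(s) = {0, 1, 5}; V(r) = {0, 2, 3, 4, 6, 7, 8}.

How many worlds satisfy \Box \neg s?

Let φ = \Box \neg s. Evaluate φ at each world:
  0 (successors {0, 4, 5, 6, 7}): φ is false.
  1 (successors {4, 7, 8}): φ is true.
  2 (successors {4}): φ is true.
  3 (successors {0, 2, 7}): φ is false.
  4 (successors {2, 4, 7, 8}): φ is true.
  5 (successors {0, 6}): φ is false.
  6 (successors {0, 1, 4}): φ is false.
  7 (successors {0, 3, 4, 5, 6}): φ is false.
  8 (successors {1, 3, 4, 5, 6, 7, 8}): φ is false.
For instance, at 1:
  At 1: \Box \neg s requires \neg s at every successor {4, 7, 8}.
    At 4: \neg s is true.
    At 7: \neg s is true.
    At 8: \neg s is true.
  So \Box \neg s is true at 1.
Satisfying worlds: {1, 2, 4}

3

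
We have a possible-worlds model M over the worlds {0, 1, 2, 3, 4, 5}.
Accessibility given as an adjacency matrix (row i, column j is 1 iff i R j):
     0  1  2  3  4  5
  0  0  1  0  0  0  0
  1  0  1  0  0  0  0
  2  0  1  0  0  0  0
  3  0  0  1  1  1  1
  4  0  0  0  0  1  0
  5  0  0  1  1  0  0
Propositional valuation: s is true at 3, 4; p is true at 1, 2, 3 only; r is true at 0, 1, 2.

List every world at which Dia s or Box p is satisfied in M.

Let φ = Dia s or Box p. Evaluate φ at each world:
  0 (successors {1}): φ is true.
  1 (successors {1}): φ is true.
  2 (successors {1}): φ is true.
  3 (successors {2, 3, 4, 5}): φ is true.
  4 (successors {4}): φ is true.
  5 (successors {2, 3}): φ is true.
For instance, at 5:
  At 5: Dia s is true, Box p is true, so Dia s or Box p is true.
    At 5: Dia s requires s at some successor in {2, 3}.
      s holds at 3, so Dia s is true at 5.
    At 5: Box p requires p at every successor {2, 3}.
      At 2: p is true.
      At 3: p is true.
    So Box p is true at 5.
Satisfying worlds: {0, 1, 2, 3, 4, 5}

0, 1, 2, 3, 4, 5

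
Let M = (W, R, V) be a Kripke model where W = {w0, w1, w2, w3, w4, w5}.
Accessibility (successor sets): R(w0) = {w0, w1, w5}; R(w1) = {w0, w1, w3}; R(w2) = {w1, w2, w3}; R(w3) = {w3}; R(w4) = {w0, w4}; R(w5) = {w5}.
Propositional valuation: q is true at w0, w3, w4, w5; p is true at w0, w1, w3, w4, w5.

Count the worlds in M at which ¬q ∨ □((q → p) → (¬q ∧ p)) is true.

2

Let φ = ¬q ∨ □((q → p) → (¬q ∧ p)). Evaluate φ at each world:
  w0 (successors {w0, w1, w5}): φ is false.
  w1 (successors {w0, w1, w3}): φ is true.
  w2 (successors {w1, w2, w3}): φ is true.
  w3 (successors {w3}): φ is false.
  w4 (successors {w0, w4}): φ is false.
  w5 (successors {w5}): φ is false.
For instance, at w1:
  At w1: ¬q is true, □((q → p) → (¬q ∧ p)) is false, so ¬q ∨ □((q → p) → (¬q ∧ p)) is true.
    At w1: □((q → p) → (¬q ∧ p)) requires (q → p) → (¬q ∧ p) at every successor {w0, w1, w3}.
      (q → p) → (¬q ∧ p) fails at w0, so □((q → p) → (¬q ∧ p)) is false at w1.
Satisfying worlds: {w1, w2}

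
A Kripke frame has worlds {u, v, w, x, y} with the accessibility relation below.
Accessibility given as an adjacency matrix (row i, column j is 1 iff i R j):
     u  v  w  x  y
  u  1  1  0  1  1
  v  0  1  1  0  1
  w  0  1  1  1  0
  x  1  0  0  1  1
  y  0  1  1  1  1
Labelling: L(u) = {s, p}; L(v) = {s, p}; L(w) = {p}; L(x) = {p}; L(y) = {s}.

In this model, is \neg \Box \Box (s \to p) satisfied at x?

Recall that \Box ψ holds at a world iff ψ holds at every accessible world, and \Diamond ψ holds iff ψ holds at some accessible world.
At x: \Box \Box (s \to p) is false, so \neg \Box \Box (s \to p) is true.
  At x: \Box \Box (s \to p) requires \Box (s \to p) at every successor {u, x, y}.
    \Box (s \to p) fails at u, so \Box \Box (s \to p) is false at x.
      At u: \Box (s \to p) requires s \to p at every successor {u, v, x, y}.
        s \to p fails at y, so \Box (s \to p) is false at u.

Yes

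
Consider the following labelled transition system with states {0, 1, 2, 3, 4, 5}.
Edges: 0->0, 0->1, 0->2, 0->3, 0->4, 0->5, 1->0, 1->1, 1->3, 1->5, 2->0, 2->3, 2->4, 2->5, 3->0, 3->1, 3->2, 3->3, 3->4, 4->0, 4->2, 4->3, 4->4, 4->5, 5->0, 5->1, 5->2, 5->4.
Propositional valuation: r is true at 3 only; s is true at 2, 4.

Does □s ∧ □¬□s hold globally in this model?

Let φ = □s ∧ □¬□s. Evaluate φ at each world:
  0 (successors {0, 1, 2, 3, 4, 5}): φ is false.
  1 (successors {0, 1, 3, 5}): φ is false.
  2 (successors {0, 3, 4, 5}): φ is false.
  3 (successors {0, 1, 2, 3, 4}): φ is false.
  4 (successors {0, 2, 3, 4, 5}): φ is false.
  5 (successors {0, 1, 2, 4}): φ is false.
Detail at 0 (counterexample):
  At 0: □s is false, □¬□s is true, so □s ∧ □¬□s is false.
    At 0: □s requires s at every successor {0, 1, 2, 3, 4, 5}.
      s fails at 0, so □s is false at 0.
    At 0: □¬□s requires ¬□s at every successor {0, 1, 2, 3, 4, 5}.
      At 0: ¬□s is true.
      At 1: ¬□s is true.
      At 2: ¬□s is true.
      At 3: ¬□s is true.
      At 4: ¬□s is true.
      At 5: ¬□s is true.
    So □¬□s is true at 0.

No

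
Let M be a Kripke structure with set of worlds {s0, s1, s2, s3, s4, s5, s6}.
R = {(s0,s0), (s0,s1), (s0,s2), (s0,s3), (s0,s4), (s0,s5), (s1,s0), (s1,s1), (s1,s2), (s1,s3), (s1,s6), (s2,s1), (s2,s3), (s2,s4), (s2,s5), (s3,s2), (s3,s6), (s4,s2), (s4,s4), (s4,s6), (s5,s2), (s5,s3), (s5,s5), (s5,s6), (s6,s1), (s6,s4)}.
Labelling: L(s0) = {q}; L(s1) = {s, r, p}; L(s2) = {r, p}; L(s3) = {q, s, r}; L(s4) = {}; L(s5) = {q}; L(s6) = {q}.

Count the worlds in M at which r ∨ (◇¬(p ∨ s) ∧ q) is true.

6

Let φ = r ∨ (◇¬(p ∨ s) ∧ q). Evaluate φ at each world:
  s0 (successors {s0, s1, s2, s3, s4, s5}): φ is true.
  s1 (successors {s0, s1, s2, s3, s6}): φ is true.
  s2 (successors {s1, s3, s4, s5}): φ is true.
  s3 (successors {s2, s6}): φ is true.
  s4 (successors {s2, s4, s6}): φ is false.
  s5 (successors {s2, s3, s5, s6}): φ is true.
  s6 (successors {s1, s4}): φ is true.
For instance, at s3:
  At s3: r is true, ◇¬(p ∨ s) ∧ q is true, so r ∨ (◇¬(p ∨ s) ∧ q) is true.
    At s3: ◇¬(p ∨ s) is true, q is true, so ◇¬(p ∨ s) ∧ q is true.
      At s3: ◇¬(p ∨ s) requires ¬(p ∨ s) at some successor in {s2, s6}.
        ¬(p ∨ s) holds at s6, so ◇¬(p ∨ s) is true at s3.
Satisfying worlds: {s0, s1, s2, s3, s5, s6}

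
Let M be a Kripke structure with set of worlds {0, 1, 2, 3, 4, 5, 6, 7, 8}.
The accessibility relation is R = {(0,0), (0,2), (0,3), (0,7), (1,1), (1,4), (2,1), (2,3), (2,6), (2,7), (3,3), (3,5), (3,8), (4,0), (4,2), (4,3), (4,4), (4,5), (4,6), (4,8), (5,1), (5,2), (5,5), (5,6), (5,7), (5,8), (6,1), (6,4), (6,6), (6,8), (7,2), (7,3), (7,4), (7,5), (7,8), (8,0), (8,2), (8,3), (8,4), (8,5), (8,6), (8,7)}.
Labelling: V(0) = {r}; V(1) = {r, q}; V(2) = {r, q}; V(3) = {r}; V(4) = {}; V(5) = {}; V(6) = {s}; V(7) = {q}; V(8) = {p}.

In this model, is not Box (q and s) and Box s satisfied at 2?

No

At 2: not Box (q and s) is true, Box s is false, so not Box (q and s) and Box s is false.
  At 2: Box (q and s) is false, so not Box (q and s) is true.
    At 2: Box (q and s) requires q and s at every successor {1, 3, 6, 7}.
      q and s fails at 1, so Box (q and s) is false at 2.
  At 2: Box s requires s at every successor {1, 3, 6, 7}.
    s fails at 1, so Box s is false at 2.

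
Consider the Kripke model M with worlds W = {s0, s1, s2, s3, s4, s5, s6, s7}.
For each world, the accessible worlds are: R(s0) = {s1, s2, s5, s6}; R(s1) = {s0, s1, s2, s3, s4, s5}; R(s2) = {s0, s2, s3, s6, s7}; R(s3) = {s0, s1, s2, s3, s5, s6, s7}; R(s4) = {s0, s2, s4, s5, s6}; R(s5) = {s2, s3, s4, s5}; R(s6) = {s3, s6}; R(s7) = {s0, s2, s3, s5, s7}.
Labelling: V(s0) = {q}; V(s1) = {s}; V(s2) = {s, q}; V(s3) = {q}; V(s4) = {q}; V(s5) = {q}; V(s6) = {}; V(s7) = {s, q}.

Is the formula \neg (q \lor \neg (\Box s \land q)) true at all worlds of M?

No

Let φ = \neg (q \lor \neg (\Box s \land q)). Evaluate φ at each world:
  s0 (successors {s1, s2, s5, s6}): φ is false.
  s1 (successors {s0, s1, s2, s3, s4, s5}): φ is false.
  s2 (successors {s0, s2, s3, s6, s7}): φ is false.
  s3 (successors {s0, s1, s2, s3, s5, s6, s7}): φ is false.
  s4 (successors {s0, s2, s4, s5, s6}): φ is false.
  s5 (successors {s2, s3, s4, s5}): φ is false.
  s6 (successors {s3, s6}): φ is false.
  s7 (successors {s0, s2, s3, s5, s7}): φ is false.
Detail at s0 (counterexample):
  At s0: q \lor \neg (\Box s \land q) is true, so \neg (q \lor \neg (\Box s \land q)) is false.
    At s0: q is true, \neg (\Box s \land q) is true, so q \lor \neg (\Box s \land q) is true.
      At s0: \Box s \land q is false, so \neg (\Box s \land q) is true.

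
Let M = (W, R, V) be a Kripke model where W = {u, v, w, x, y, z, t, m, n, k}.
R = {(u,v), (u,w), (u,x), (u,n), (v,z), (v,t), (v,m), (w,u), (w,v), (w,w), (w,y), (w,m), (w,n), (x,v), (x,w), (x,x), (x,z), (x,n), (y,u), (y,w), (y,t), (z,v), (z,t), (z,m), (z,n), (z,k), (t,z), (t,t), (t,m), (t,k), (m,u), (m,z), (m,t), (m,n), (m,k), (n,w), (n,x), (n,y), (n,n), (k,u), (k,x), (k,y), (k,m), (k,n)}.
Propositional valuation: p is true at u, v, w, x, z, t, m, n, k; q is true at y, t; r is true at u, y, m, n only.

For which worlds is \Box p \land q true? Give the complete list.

y, t

Let φ = \Box p \land q. Evaluate φ at each world:
  u (successors {v, w, x, n}): φ is false.
  v (successors {z, t, m}): φ is false.
  w (successors {u, v, w, y, m, n}): φ is false.
  x (successors {v, w, x, z, n}): φ is false.
  y (successors {u, w, t}): φ is true.
  z (successors {v, t, m, n, k}): φ is false.
  t (successors {z, t, m, k}): φ is true.
  m (successors {u, z, t, n, k}): φ is false.
  n (successors {w, x, y, n}): φ is false.
  k (successors {u, x, y, m, n}): φ is false.
For instance, at v:
  At v: \Box p is true, q is false, so \Box p \land q is false.
    At v: \Box p requires p at every successor {z, t, m}.
      At z: p is true.
      At t: p is true.
      At m: p is true.
    So \Box p is true at v.
Satisfying worlds: {y, t}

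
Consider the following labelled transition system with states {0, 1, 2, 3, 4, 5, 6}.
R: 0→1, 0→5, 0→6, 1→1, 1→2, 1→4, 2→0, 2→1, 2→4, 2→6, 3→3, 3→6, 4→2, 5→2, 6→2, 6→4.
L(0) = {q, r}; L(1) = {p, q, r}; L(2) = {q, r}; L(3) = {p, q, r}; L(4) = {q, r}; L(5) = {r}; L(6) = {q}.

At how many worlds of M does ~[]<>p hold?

5

Recall that []ψ holds at a world iff ψ holds at every accessible world, and <>ψ holds iff ψ holds at some accessible world.
Let φ = ~[]<>p. Evaluate φ at each world:
  0 (successors {1, 5, 6}): φ is true.
  1 (successors {1, 2, 4}): φ is true.
  2 (successors {0, 1, 4, 6}): φ is true.
  3 (successors {3, 6}): φ is true.
  4 (successors {2}): φ is false.
  5 (successors {2}): φ is false.
  6 (successors {2, 4}): φ is true.
For instance, at 2:
  At 2: []<>p is false, so ~[]<>p is true.
    At 2: []<>p requires <>p at every successor {0, 1, 4, 6}.
      <>p fails at 4, so []<>p is false at 2.
Satisfying worlds: {0, 1, 2, 3, 6}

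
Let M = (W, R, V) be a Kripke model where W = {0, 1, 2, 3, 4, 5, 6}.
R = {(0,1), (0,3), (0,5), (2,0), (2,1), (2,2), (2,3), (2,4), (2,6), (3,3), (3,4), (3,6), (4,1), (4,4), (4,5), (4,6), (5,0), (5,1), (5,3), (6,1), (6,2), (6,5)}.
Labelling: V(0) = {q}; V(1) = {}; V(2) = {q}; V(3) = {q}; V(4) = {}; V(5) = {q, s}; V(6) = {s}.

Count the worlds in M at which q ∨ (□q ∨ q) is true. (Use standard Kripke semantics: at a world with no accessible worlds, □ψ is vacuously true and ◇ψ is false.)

5

Recall that □ψ holds at a world iff ψ holds at every accessible world, and ◇ψ holds iff ψ holds at some accessible world.
Let φ = q ∨ (□q ∨ q). Evaluate φ at each world:
  0 (successors {1, 3, 5}): φ is true.
  1 (successors ∅): φ is true.
  2 (successors {0, 1, 2, 3, 4, 6}): φ is true.
  3 (successors {3, 4, 6}): φ is true.
  4 (successors {1, 4, 5, 6}): φ is false.
  5 (successors {0, 1, 3}): φ is true.
  6 (successors {1, 2, 5}): φ is false.
For instance, at 0:
  At 0: q is true, □q ∨ q is true, so q ∨ (□q ∨ q) is true.
    At 0: □q is false, q is true, so □q ∨ q is true.
      At 0: □q requires q at every successor {1, 3, 5}.
        q fails at 1, so □q is false at 0.
Satisfying worlds: {0, 1, 2, 3, 5}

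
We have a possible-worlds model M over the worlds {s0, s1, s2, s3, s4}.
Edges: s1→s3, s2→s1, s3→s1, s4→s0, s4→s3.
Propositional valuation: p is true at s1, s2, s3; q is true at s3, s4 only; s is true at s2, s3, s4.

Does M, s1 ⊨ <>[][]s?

Recall that []ψ holds at a world iff ψ holds at every accessible world, and <>ψ holds iff ψ holds at some accessible world.
At s1: <>[][]s requires [][]s at some successor in {s3}.
  [][]s holds at s3, so <>[][]s is true at s1.
    At s3: [][]s requires []s at every successor {s1}.
      At s1: []s is true.
    So [][]s is true at s3.

Yes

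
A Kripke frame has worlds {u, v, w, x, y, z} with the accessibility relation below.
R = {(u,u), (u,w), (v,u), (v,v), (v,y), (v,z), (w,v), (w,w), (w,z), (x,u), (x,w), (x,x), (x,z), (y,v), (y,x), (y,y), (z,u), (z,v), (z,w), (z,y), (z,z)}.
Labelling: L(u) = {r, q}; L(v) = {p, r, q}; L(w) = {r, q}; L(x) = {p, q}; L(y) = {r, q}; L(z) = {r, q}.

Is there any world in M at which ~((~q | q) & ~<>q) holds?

Yes

Let φ = ~((~q | q) & ~<>q). Evaluate φ at each world:
  u (successors {u, w}): φ is true.
  v (successors {u, v, y, z}): φ is true.
  w (successors {v, w, z}): φ is true.
  x (successors {u, w, x, z}): φ is true.
  y (successors {v, x, y}): φ is true.
  z (successors {u, v, w, y, z}): φ is true.
Detail at u (witness):
  At u: (~q | q) & ~<>q is false, so ~((~q | q) & ~<>q) is true.
    At u: ~q | q is true, ~<>q is false, so (~q | q) & ~<>q is false.
      At u: <>q is true, so ~<>q is false.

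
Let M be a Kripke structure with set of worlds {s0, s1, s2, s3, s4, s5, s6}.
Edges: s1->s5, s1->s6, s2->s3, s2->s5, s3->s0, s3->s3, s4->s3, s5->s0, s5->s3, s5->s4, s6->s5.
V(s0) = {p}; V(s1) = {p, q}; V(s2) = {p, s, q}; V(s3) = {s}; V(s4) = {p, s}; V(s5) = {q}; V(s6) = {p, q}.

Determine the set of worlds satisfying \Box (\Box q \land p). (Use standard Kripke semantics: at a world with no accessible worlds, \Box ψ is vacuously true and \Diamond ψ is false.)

Recall that \Box ψ holds at a world iff ψ holds at every accessible world, and \Diamond ψ holds iff ψ holds at some accessible world.
Let φ = \Box (\Box q \land p). Evaluate φ at each world:
  s0 (successors ∅): φ is true.
  s1 (successors {s5, s6}): φ is false.
  s2 (successors {s3, s5}): φ is false.
  s3 (successors {s0, s3}): φ is false.
  s4 (successors {s3}): φ is false.
  s5 (successors {s0, s3, s4}): φ is false.
  s6 (successors {s5}): φ is false.
For instance, at s6:
  At s6: \Box (\Box q \land p) requires \Box q \land p at every successor {s5}.
    \Box q \land p fails at s5, so \Box (\Box q \land p) is false at s6.
      At s5: \Box q is false, p is false, so \Box q \land p is false.
Satisfying worlds: {s0}

s0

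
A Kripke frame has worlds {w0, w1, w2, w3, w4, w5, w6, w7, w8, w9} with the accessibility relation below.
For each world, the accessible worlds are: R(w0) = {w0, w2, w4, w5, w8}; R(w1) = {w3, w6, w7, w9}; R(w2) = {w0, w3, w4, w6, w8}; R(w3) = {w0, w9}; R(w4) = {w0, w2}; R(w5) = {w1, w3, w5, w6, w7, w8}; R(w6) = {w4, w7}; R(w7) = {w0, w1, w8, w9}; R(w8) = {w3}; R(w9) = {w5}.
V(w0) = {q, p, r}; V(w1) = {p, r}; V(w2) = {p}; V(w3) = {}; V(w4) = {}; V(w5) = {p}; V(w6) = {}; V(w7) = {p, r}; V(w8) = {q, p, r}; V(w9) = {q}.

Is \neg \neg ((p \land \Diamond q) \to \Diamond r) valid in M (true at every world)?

Yes

Let φ = \neg \neg ((p \land \Diamond q) \to \Diamond r). Evaluate φ at each world:
  w0 (successors {w0, w2, w4, w5, w8}): φ is true.
  w1 (successors {w3, w6, w7, w9}): φ is true.
  w2 (successors {w0, w3, w4, w6, w8}): φ is true.
  w3 (successors {w0, w9}): φ is true.
  w4 (successors {w0, w2}): φ is true.
  w5 (successors {w1, w3, w5, w6, w7, w8}): φ is true.
  w6 (successors {w4, w7}): φ is true.
  w7 (successors {w0, w1, w8, w9}): φ is true.
  w8 (successors {w3}): φ is true.
  w9 (successors {w5}): φ is true.
For instance, at w4:
  At w4: \neg ((p \land \Diamond q) \to \Diamond r) is false, so \neg \neg ((p \land \Diamond q) \to \Diamond r) is true.
    At w4: (p \land \Diamond q) \to \Diamond r is true, so \neg ((p \land \Diamond q) \to \Diamond r) is false.
      At w4: p \land \Diamond q is false, \Diamond r is true, so (p \land \Diamond q) \to \Diamond r is true.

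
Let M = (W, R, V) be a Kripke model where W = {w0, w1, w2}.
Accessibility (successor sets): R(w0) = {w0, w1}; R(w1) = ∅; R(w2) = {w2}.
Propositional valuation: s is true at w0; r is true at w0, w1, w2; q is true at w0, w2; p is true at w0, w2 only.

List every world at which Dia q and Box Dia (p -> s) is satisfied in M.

none

Recall that Box ψ holds at a world iff ψ holds at every accessible world, and Dia ψ holds iff ψ holds at some accessible world.
Let φ = Dia q and Box Dia (p -> s). Evaluate φ at each world:
  w0 (successors {w0, w1}): φ is false.
  w1 (successors ∅): φ is false.
  w2 (successors {w2}): φ is false.
For instance, at w0:
  At w0: Dia q is true, Box Dia (p -> s) is false, so Dia q and Box Dia (p -> s) is false.
    At w0: Dia q requires q at some successor in {w0, w1}.
      q holds at w0, so Dia q is true at w0.
    At w0: Box Dia (p -> s) requires Dia (p -> s) at every successor {w0, w1}.
      Dia (p -> s) fails at w1, so Box Dia (p -> s) is false at w0.
Satisfying worlds: none.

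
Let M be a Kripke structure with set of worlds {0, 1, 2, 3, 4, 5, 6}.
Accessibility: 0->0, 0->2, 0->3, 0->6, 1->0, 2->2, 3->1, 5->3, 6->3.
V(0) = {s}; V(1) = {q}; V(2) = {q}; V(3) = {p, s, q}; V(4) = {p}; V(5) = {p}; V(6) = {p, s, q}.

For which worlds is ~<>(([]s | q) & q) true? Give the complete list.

1, 4

Recall that []ψ holds at a world iff ψ holds at every accessible world, and <>ψ holds iff ψ holds at some accessible world.
Let φ = ~<>(([]s | q) & q). Evaluate φ at each world:
  0 (successors {0, 2, 3, 6}): φ is false.
  1 (successors {0}): φ is true.
  2 (successors {2}): φ is false.
  3 (successors {1}): φ is false.
  4 (successors ∅): φ is true.
  5 (successors {3}): φ is false.
  6 (successors {3}): φ is false.
For instance, at 2:
  At 2: <>(([]s | q) & q) is true, so ~<>(([]s | q) & q) is false.
    At 2: <>(([]s | q) & q) requires ([]s | q) & q at some successor in {2}.
      ([]s | q) & q holds at 2, so <>(([]s | q) & q) is true at 2.
Satisfying worlds: {1, 4}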